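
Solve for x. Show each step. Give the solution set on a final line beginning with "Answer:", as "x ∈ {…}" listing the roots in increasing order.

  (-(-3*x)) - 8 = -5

Step 1. [(-(-3*x)) - 8 = -5] 8 comes off first (add 8) ⇒ sub: -(-3*x) = 3.
Step 2. [-(-3*x) = 3] flip signs both sides. So neg: -3*x = -3.
Step 3. [-3*x = -3] LHS = -3·(…); ÷-3 both sides, so div: x = 1.

Answer: x ∈ {1}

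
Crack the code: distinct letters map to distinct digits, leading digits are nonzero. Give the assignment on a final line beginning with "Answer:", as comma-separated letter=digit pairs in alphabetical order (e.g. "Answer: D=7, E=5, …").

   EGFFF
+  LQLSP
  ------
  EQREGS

Step 1. [col 1: F + P ≡ S (mod 10)] no forcing yet in column 1 (carry-in 0); F=2 is free and consistent — try it, so F=2.
Step 2. [E] E is the leading digit of a 6-digit sum of two 5-digit numbers; the final carry is exactly 1. So E=1.
Step 3. [col 1: F + P ≡ S (mod 10)] column 1 (F + P ≡ S (mod 10), carry-in 0) doesn't pin P yet; pick P=3 and continue. So P=3.
Step 4. [col 1: F + P ≡ S (mod 10)] from column 1 (F=2, P=3, carry-in 0, digits 1,2,3 already taken and all letters distinct): S must equal 5, so S=5.
Step 5. [col 2: F + S ≡ G (mod 10)] from column 2 (F=2, S=5, carry-in 0, digits 1,2,3,5 already taken and all letters distinct): G must equal 7. So G=7.
Step 6. [col 3: F + L ≡ E (mod 10)] in column 3 we have F+L≡E with carry-in 0; given F=2, E=1 and digits 1,2,3,5,7 already taken and all letters distinct, that pins L to 9 ⇒ L=9.
Step 7. [col 4: G + Q ≡ R (mod 10)] R=8 is one option consistent with column 4 (G + Q ≡ R (mod 10), carry-in 1) — take it. So R=8.
Step 8. [col 4: G + Q ≡ R (mod 10)] from column 4 (G=7, R=8, carry-in 1, digits 1,2,3,5,7,8,9 already taken and all letters distinct): Q must equal 0, so Q=0.

Answer: E=1, F=2, G=7, L=9, P=3, Q=0, R=8, S=5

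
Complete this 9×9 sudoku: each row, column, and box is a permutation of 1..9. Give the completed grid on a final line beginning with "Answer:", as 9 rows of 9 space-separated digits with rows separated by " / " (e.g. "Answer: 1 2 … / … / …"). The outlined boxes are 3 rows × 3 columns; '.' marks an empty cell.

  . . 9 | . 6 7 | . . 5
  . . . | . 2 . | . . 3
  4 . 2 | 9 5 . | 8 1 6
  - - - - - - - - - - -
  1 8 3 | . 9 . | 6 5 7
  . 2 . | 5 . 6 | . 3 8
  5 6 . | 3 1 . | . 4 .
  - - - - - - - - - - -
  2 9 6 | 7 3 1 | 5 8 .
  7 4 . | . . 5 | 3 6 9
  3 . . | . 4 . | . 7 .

Step 1. [r8c5∈{8}] r8c5's peers cover all but 8 ⇒ r8c5=8.
Step 2. [r2c7∈{4,7,9}] across col 7, 7 lands solely at r2c7. So r2c7=7.
Step 3. [r9c9∈{1,2}] 1 has one home in col 9: r9c9, so r9c9=1.
Step 4. [r9c7∈{2}] r9c7 has the single candidate 2. So r9c7=2.
Step 5. [r1c1∈{8}] only 8 remains possible at r1c1. So r1c1=8.
Step 6. [r2c4∈{1,4,8}] r2c4 is the only open cell in col 4 admitting 8. So r2c4=8.
Step 7. [r9c2∈{5}] r9c2 is down to just 5 ⇒ r9c2=5.
Step 8. [r2c6∈{4}] r2c6 is down to just 4. So r2c6=4.
Step 9. [r4c6∈{2}] r4c6 is down to just 2 ⇒ r4c6=2.
Step 10. [r1c2∈{1,3}] row 1 places 3 nowhere but r1c2. So r1c2=3.
Step 11. [r6c3∈{7}] r6c3 has the single candidate 7. So r6c3=7.
Step 12. [r5c7∈{1,9}] row 5 places 1 nowhere but r5c7, so r5c7=1.
Step 13. [r2c3∈{1,5}] r2c3 is the only open cell in row 2 admitting 5, so r2c3=5.
Step 14. [r3c6∈{3}] nothing but 3 survives at r3c6 ⇒ r3c6=3.
Step 15. [r5c3∈{4}] r5c3's peers cover all but 4. So r5c3=4.
Step 16. [r4c4∈{4}] nothing but 4 survives at r4c4, so r4c4=4.
Step 17. [r8c3∈{1}] nothing but 1 survives at r8c3 ⇒ r8c3=1.
Step 18. [r9c6∈{9}] r9c6 has the single candidate 9 ⇒ r9c6=9.
Step 19. [r2c2∈{1}] r2c2 has the single candidate 1, so r2c2=1.
Step 20. [r1c8∈{2}] r1c8 is down to just 2. So r1c8=2.
Step 21. [r3c2∈{7}] r3c2 is down to just 7. So r3c2=7.
Step 22. [r8c4∈{2}] r8c4's peers cover all but 2. So r8c4=2.
Step 23. [r6c7∈{9}] r6c7's peers cover all but 9. So r6c7=9.
Step 24. [r2c8∈{9}] nothing but 9 survives at r2c8, so r2c8=9.
Step 25. [r6c9∈{2}] r6c9's peers cover all but 2 ⇒ r6c9=2.
Step 26. [r2c1∈{6}] nothing but 6 survives at r2c1, so r2c1=6.
Step 27. [r7c9∈{4}] nothing but 4 survives at r7c9 ⇒ r7c9=4.
Step 28. [r9c4∈{6}] r9c4's peers cover all but 6. So r9c4=6.
Step 29. [r6c6∈{8}] r6c6's peers cover all but 8 ⇒ r6c6=8.
Step 30. [r1c7∈{4}] nothing but 4 survives at r1c7. So r1c7=4.
Step 31. [r9c3∈{8}] only 8 remains possible at r9c3, so r9c3=8.
Step 32. [r5c1∈{9}] only 9 remains possible at r5c1 ⇒ r5c1=9.
Step 33. [r1c4∈{1}] r1c4's peers cover all but 1 ⇒ r1c4=1.
Step 34. [r5c5∈{7}] only 7 remains possible at r5c5 ⇒ r5c5=7.

Answer: 8 3 9 1 6 7 4 2 5 / 6 1 5 8 2 4 7 9 3 / 4 7 2 9 5 3 8 1 6 / 1 8 3 4 9 2 6 5 7 / 9 2 4 5 7 6 1 3 8 / 5 6 7 3 1 8 9 4 2 / 2 9 6 7 3 1 5 8 4 / 7 4 1 2 8 5 3 6 9 / 3 5 8 6 4 9 2 7 1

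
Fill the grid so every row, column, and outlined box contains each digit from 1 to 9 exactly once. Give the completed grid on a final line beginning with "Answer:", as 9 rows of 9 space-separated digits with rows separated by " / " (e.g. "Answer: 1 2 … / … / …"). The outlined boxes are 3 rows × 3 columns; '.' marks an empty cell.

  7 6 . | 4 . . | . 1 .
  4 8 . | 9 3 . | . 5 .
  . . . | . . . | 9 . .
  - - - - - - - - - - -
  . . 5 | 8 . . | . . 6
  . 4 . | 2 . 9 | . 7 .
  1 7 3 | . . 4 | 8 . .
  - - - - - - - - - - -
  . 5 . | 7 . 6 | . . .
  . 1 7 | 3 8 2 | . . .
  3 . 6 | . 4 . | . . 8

Step 1. [r8c1∈{9}] r8c1's peers cover all but 9 ⇒ r8c1=9.
Step 2. [r9c2∈{2}] only 2 remains possible at r9c2. So r9c2=2.
Step 3. [r3c8∈{2,3,4,6,8}] col 8 places 8 nowhere but r3c8. So r3c8=8.
Step 4. [r3c9∈{2,3,4,7}] r3c9 is the only open cell in row 3 admitting 4 ⇒ r3c9=4.
Step 5. [r9c8∈{9}] nothing but 9 survives at r9c8. So r9c8=9.
Step 6. [r3c1∈{2,5}] col 1 places 5 nowhere but r3c1 ⇒ r3c1=5.
Step 7. [r8c9∈{5}] only 5 remains possible at r8c9, so r8c9=5.
Step 8. [r4c6∈{1,3,7}] col 6 places 3 nowhere but r4c6. So r4c6=3.
Step 9. [r6c8∈{2}] only 2 remains possible at r6c8 ⇒ r6c8=2.
Step 10. [r4c8∈{4}] r4c8's peers cover all but 4 ⇒ r4c8=4.
Step 11. [r4c7∈{1}] r4c7 has the single candidate 1, so r4c7=1.
Step 12. [r5c5∈{1,5,6}] across row 5, 1 lands solely at r5c5, so r5c5=1.
Step 13. [r2c7∈{2,6,7}] 6 has one home in row 2: r2c7. So r2c7=6.
Step 14. [r5c9∈{3}] r5c9's peers cover all but 3. So r5c9=3.
Step 15. [r1c9∈{2}] r1c9 has the single candidate 2. So r1c9=2.
Step 16. [r3c5∈{2,6,7}] across col 5, 2 lands solely at r3c5 ⇒ r3c5=2.
Step 17. [r3c3∈{1}] r3c3's peers cover all but 1, so r3c3=1.
Step 18. [r5c3∈{8}] only 8 remains possible at r5c3 ⇒ r5c3=8.
Step 19. [r9c4∈{1,5}] in col 4, 1 fits only at r9c4. So r9c4=1.
Step 20. [r1c5∈{5}] r1c5's peers cover all but 5. So r1c5=5.
Step 21. [r7c7∈{2,3,4}] 2 has one home in row 7: r7c7, so r7c7=2.
Step 22. [r2c9∈{7}] only 7 remains possible at r2c9, so r2c9=7.
Step 23. [r3c4∈{6}] only 6 remains possible at r3c4 ⇒ r3c4=6.
Step 24. [r4c5∈{7}] r4c5 is down to just 7 ⇒ r4c5=7.
Step 25. [r4c2∈{9}] only 9 remains possible at r4c2, so r4c2=9.
Step 26. [r7c9∈{1}] nothing but 1 survives at r7c9 ⇒ r7c9=1.
Step 27. [r7c3∈{4}] nothing but 4 survives at r7c3. So r7c3=4.
Step 28. [r5c1∈{6}] only 6 remains possible at r5c1, so r5c1=6.
Step 29. [r7c5∈{9}] r7c5 is down to just 9 ⇒ r7c5=9.
Step 30. [r2c3∈{2}] only 2 remains possible at r2c3, so r2c3=2.
Step 31. [r1c6∈{8}] r1c6 has the single candidate 8 ⇒ r1c6=8.
Step 32. [r9c6∈{5}] nothing but 5 survives at r9c6. So r9c6=5.
Step 33. [r1c7∈{3}] r1c7's peers cover all but 3. So r1c7=3.
Step 34. [r3c6∈{7}] r3c6's peers cover all but 7. So r3c6=7.
Step 35. [r7c1∈{8}] only 8 remains possible at r7c1 ⇒ r7c1=8.
Step 36. [r6c4∈{5}] r6c4's peers cover all but 5 ⇒ r6c4=5.
Step 37. [r5c7∈{5}] r5c7's peers cover all but 5, so r5c7=5.
Step 38. [r1c3∈{9}] r1c3's peers cover all but 9 ⇒ r1c3=9.
Step 39. [r3c2∈{3}] r3c2's peers cover all but 3. So r3c2=3.
Step 40. [r4c1∈{2}] r4c1 has the single candidate 2 ⇒ r4c1=2.
Step 41. [r6c9∈{9}] r6c9 is down to just 9 ⇒ r6c9=9.
Step 42. [r2c6∈{1}] only 1 remains possible at r2c6. So r2c6=1.
Step 43. [r6c5∈{6}] r6c5 is down to just 6, so r6c5=6.
Step 44. [r9c7∈{7}] only 7 remains possible at r9c7, so r9c7=7.
Step 45. [r8c8∈{6}] nothing but 6 survives at r8c8 ⇒ r8c8=6.
Step 46. [r7c8∈{3}] nothing but 3 survives at r7c8, so r7c8=3.
Step 47. [r8c7∈{4}] r8c7 has the single candidate 4 ⇒ r8c7=4.

Answer: 7 6 9 4 5 8 3 1 2 / 4 8 2 9 3 1 6 5 7 / 5 3 1 6 2 7 9 8 4 / 2 9 5 8 7 3 1 4 6 / 6 4 8 2 1 9 5 7 3 / 1 7 3 5 6 4 8 2 9 / 8 5 4 7 9 6 2 3 1 / 9 1 7 3 8 2 4 6 5 / 3 2 6 1 4 5 7 9 8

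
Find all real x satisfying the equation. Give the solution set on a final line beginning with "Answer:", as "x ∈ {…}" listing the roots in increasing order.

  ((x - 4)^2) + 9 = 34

Step 1. [((x - 4)^2) + 9 = 34] the outer +9 inverts by subtracting 9. So sub: (x - 4)^2 = 25.
Step 2. [(x - 4)^2 = 25] √ both sides: 25 ≥ 0 gives two branches ⇒ sqrt: x - 4 = 5 or -5.
Step 3. [x - 4 = 5 or -5] -4 is outermost — add 4 both sides. So sub: x = 9 or -1.

Answer: x ∈ {-1, 9}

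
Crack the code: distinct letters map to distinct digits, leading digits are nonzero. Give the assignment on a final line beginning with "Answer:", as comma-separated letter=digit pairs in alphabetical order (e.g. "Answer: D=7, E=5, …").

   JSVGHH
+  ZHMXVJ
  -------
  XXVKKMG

Step 1. [col 1: H + J ≡ G (mod 10)] several values work for J in column 1 (H + J ≡ G (mod 10), carry-in 0); try J=3, so J=3.
Step 2. [X] adding two 6-digit numbers gives at most 6+1 digits, and here it does — X is that final carry and must be 1 ⇒ X=1.
Step 3. [col 1: H + J ≡ G (mod 10)] column 1 (H + J ≡ G (mod 10), carry-in 0) doesn't pin G yet; pick G=5 and continue. So G=5.
Step 4. [col 1: H + J ≡ G (mod 10)] in column 1 we have H+J≡G with carry-in 0; given J=3, G=5 and digits 1,3,5 already taken and all letters distinct, that pins H to 2 ⇒ H=2.
Step 5. [col 2: H + V ≡ M (mod 10)] column 2 (H + V ≡ M (mod 10), carry-in 0) doesn't pin V yet; pick V=7 and continue. So V=7.
Step 6. [col 2: H + V ≡ M (mod 10)] in column 2 we have H+V≡M with carry-in 0; given H=2, V=7 and digits 1,2,3,5,7 already taken and all letters distinct, that pins M to 9. So M=9.
Step 7. [col 3: G + X ≡ K (mod 10)] column 3: given G=5, X=1, carry-in 0, and digits 1,2,3,5,7,9 already taken and all letters distinct, G+X≡K (mod 10) forces K=6, so K=6.
Step 8. [col 5: S + H ≡ V (mod 10)] in column 5 we have S+H≡V with carry-in 1; given H=2, V=7 and digits 1,2,3,5,6,7,9 already taken and all letters distinct, that pins S to 4 ⇒ S=4.
Step 9. [col 6: J + Z ≡ X (mod 10)] column 6 reads J+Z+carry(0)=X with J=3, X=1; with digits 1,2,3,4,5,6,7,9 already taken and all letters distinct, the only value for Z is 8, so Z=8.

Answer: G=5, H=2, J=3, K=6, M=9, S=4, V=7, X=1, Z=8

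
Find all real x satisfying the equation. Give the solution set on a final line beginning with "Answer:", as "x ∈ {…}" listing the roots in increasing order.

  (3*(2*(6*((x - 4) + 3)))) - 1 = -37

Step 1. [(3*(2*(6*((x - 4) + 3)))) - 1 = -37] peel the -1: add 1 from each side ⇒ sub: 3*(2*(6*((x - 4) + 3))) = -36.
Step 2. [3*(2*(6*((x - 4) + 3))) = -36] 3 out front; divide by 3, so div: 2*(6*((x - 4) + 3)) = -12.
Step 3. [2*(6*((x - 4) + 3)) = -12] 2 out front; divide by 2 ⇒ div: 6*((x - 4) + 3) = -6.
Step 4. [6*((x - 4) + 3) = -6] divide by the outer 6. So div: (x - 4) + 3 = -1.
Step 5. [(x - 4) + 3 = -1] +3 is outermost — subtract 3 both sides ⇒ sub: x - 4 = -4.
Step 6. [x - 4 = -4] -4 is outermost — add 4 both sides. So sub: x = 0.

Answer: x ∈ {0}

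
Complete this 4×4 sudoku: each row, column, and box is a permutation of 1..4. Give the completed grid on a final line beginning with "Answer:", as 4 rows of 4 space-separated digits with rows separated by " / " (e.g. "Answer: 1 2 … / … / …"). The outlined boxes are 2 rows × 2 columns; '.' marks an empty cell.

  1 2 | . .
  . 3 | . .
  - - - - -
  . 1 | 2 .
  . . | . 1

Step 1. [r2c1∈{4}] nothing but 4 survives at r2c1. So r2c1=4.
Step 2. [r3c4∈{3,4}] across row 3, 4 lands solely at r3c4 ⇒ r3c4=4.
Step 3. [r4c3∈{3}] only 3 remains possible at r4c3, so r4c3=3.
Step 4. [r1c3∈{4}] r1c3 has the single candidate 4, so r1c3=4.
Step 5. [r3c1∈{3}] only 3 remains possible at r3c1, so r3c1=3.
Step 6. [r4c1∈{2}] r4c1 has the single candidate 2 ⇒ r4c1=2.
Step 7. [r2c3∈{1}] nothing but 1 survives at r2c3 ⇒ r2c3=1.
Step 8. [r2c4∈{2}] r2c4 is down to just 2. So r2c4=2.
Step 9. [r1c4∈{3}] r1c4's peers cover all but 3. So r1c4=3.
Step 10. [r4c2∈{4}] only 4 remains possible at r4c2 ⇒ r4c2=4.

Answer: 1 2 4 3 / 4 3 1 2 / 3 1 2 4 / 2 4 3 1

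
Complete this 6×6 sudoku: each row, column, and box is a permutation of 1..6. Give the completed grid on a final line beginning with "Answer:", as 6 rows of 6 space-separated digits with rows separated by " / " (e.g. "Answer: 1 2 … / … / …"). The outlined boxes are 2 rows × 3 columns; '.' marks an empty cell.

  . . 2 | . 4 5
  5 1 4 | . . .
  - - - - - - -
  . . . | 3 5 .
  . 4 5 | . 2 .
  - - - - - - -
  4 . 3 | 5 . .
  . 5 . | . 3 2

Step 1. [r2c5∈{6}] r2c5 has the single candidate 6. So r2c5=6.
Step 2. [r4c1∈{1,3,6}] in row 4, 3 fits only at r4c1, so r4c1=3.
Step 3. [r1c1∈{6}] r1c1 has the single candidate 6, so r1c1=6.
Step 4. [r6c1∈{1}] nothing but 1 survives at r6c1 ⇒ r6c1=1.
Step 5. [r6c3∈{6}] only 6 remains possible at r6c3. So r6c3=6.
Step 6. [r5c6∈{1,6}] 6 has one home in row 5: r5c6, so r5c6=6.
Step 7. [r4c6∈{1}] nothing but 1 survives at r4c6, so r4c6=1.
Step 8. [r5c2∈{2}] r5c2 is down to just 2. So r5c2=2.
Step 9. [r3c6∈{4}] nothing but 4 survives at r3c6, so r3c6=4.
Step 10. [r2c6∈{3}] only 3 remains possible at r2c6 ⇒ r2c6=3.
Step 11. [r3c2∈{6}] only 6 remains possible at r3c2 ⇒ r3c2=6.
Step 12. [r6c4∈{4}] only 4 remains possible at r6c4. So r6c4=4.
Step 13. [r5c5∈{1}] only 1 remains possible at r5c5, so r5c5=1.
Step 14. [r1c2∈{3}] only 3 remains possible at r1c2, so r1c2=3.
Step 15. [r3c1∈{2}] r3c1 is down to just 2. So r3c1=2.
Step 16. [r2c4∈{2}] nothing but 2 survives at r2c4. So r2c4=2.
Step 17. [r1c4∈{1}] only 1 remains possible at r1c4 ⇒ r1c4=1.
Step 18. [r3c3∈{1}] r3c3 has the single candidate 1. So r3c3=1.
Step 19. [r4c4∈{6}] r4c4 is down to just 6 ⇒ r4c4=6.

Answer: 6 3 2 1 4 5 / 5 1 4 2 6 3 / 2 6 1 3 5 4 / 3 4 5 6 2 1 / 4 2 3 5 1 6 / 1 5 6 4 3 2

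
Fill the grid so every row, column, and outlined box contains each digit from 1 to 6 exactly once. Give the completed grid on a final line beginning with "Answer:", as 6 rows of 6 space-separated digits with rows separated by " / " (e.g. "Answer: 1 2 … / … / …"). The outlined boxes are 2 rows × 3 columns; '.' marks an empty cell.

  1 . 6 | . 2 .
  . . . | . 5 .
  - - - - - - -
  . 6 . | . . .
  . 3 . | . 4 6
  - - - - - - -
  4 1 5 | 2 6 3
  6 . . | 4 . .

Step 1. [r3c6∈{1,2,5}] across col 6, 2 lands solely at r3c6 ⇒ r3c6=2.
Step 2. [r2c1∈{2,3}] across col 1, 3 lands solely at r2c1. So r2c1=3.
Step 3. [r4c1∈{2,5}] across col 1, 2 lands solely at r4c1, so r4c1=2.
Step 4. [r4c4∈{1,5}] row 4 places 5 nowhere but r4c4. So r4c4=5.
Step 5. [r6c5∈{1}] r6c5's peers cover all but 1. So r6c5=1.
Step 6. [r3c4∈{1,3}] across box 4, 1 lands solely at r3c4. So r3c4=1.
Step 7. [r1c6∈{4}] r1c6 has the single candidate 4. So r1c6=4.
Step 8. [r2c2∈{2,4}] 4 has one home in col 2: r2c2. So r2c2=4.
Step 9. [r6c3∈{2,3}] r6c3 is the only open cell in row 6 admitting 3. So r6c3=3.
Step 10. [r1c4∈{3}] r1c4 has the single candidate 3, so r1c4=3.
Step 11. [r2c4∈{6}] r2c4 has the single candidate 6. So r2c4=6.
Step 12. [r3c3∈{4}] nothing but 4 survives at r3c3, so r3c3=4.
Step 13. [r4c3∈{1}] r4c3 is down to just 1 ⇒ r4c3=1.
Step 14. [r3c5∈{3}] r3c5 is down to just 3, so r3c5=3.
Step 15. [r6c6∈{5}] only 5 remains possible at r6c6, so r6c6=5.
Step 16. [r1c2∈{5}] only 5 remains possible at r1c2. So r1c2=5.
Step 17. [r2c6∈{1}] r2c6 is down to just 1. So r2c6=1.
Step 18. [r6c2∈{2}] r6c2 has the single candidate 2, so r6c2=2.
Step 19. [r3c1∈{5}] r3c1 has the single candidate 5, so r3c1=5.
Step 20. [r2c3∈{2}] nothing but 2 survives at r2c3 ⇒ r2c3=2.

Answer: 1 5 6 3 2 4 / 3 4 2 6 5 1 / 5 6 4 1 3 2 / 2 3 1 5 4 6 / 4 1 5 2 6 3 / 6 2 3 4 1 5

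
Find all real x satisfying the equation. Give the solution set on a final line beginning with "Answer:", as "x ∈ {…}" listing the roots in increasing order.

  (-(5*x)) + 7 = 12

Step 1. [(-(5*x)) + 7 = 12] subtract 7: x sits inside (… + 7), so sub: -(5*x) = 5.
Step 2. [-(5*x) = 5] LHS negated; negate both sides. So neg: 5*x = -5.
Step 3. [5*x = -5] 5 out front; divide by 5 ⇒ div: x = -1.

Answer: x ∈ {-1}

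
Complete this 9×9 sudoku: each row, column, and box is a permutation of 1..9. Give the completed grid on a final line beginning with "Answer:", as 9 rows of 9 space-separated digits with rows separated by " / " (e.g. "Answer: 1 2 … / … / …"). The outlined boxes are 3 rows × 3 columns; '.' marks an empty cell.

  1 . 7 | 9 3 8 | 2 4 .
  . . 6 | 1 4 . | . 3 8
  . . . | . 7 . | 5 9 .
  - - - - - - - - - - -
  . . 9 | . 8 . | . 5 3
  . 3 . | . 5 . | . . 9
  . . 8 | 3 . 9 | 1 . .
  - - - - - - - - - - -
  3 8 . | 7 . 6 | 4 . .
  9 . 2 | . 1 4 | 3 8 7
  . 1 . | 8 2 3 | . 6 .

Step 1. [r3c6∈{2}] r3c6's peers cover all but 2. So r3c6=2.
Step 2. [r6c5∈{6}] r6c5 is down to just 6 ⇒ r6c5=6.
Step 3. [r9c1∈{4,5,7}] 7 has one home in row 9: r9c1 ⇒ r9c1=7.
Step 4. [r1c2∈{5}] r1c2 is down to just 5 ⇒ r1c2=5.
Step 5. [r3c2∈{4}] r3c2 is down to just 4, so r3c2=4.
Step 6. [r2c1∈{2}] only 2 remains possible at r2c1. So r2c1=2.
Step 7. [r9c3∈{4,5}] in row 9, 4 fits only at r9c3. So r9c3=4.
Step 8. [r2c7∈{7}] nothing but 7 survives at r2c7 ⇒ r2c7=7.
Step 9. [r4c7∈{6}] r4c7's peers cover all but 6 ⇒ r4c7=6.
Step 10. [r4c1∈{4}] r4c1's peers cover all but 4 ⇒ r4c1=4.
Step 11. [r7c8∈{1,2}] r7c8 is the only open cell in col 8 admitting 1. So r7c8=1.
Step 12. [r4c6∈{1,7}] across row 4, 1 lands solely at r4c6. So r4c6=1.
Step 13. [r4c2∈{2,7}] r4c2 is the only open cell in row 4 admitting 7, so r4c2=7.
Step 14. [r6c2∈{2}] nothing but 2 survives at r6c2 ⇒ r6c2=2.
Step 15. [r5c8∈{2,7}] across col 8, 2 lands solely at r5c8. So r5c8=2.
Step 16. [r3c4∈{6}] nothing but 6 survives at r3c4. So r3c4=6.
Step 17. [r7c3∈{5}] nothing but 5 survives at r7c3. So r7c3=5.
Step 18. [r2c6∈{5}] r2c6 has the single candidate 5 ⇒ r2c6=5.
Step 19. [r6c9∈{4}] r6c9's peers cover all but 4. So r6c9=4.
Step 20. [r7c5∈{9}] only 9 remains possible at r7c5 ⇒ r7c5=9.
Step 21. [r5c1∈{6}] r5c1 is down to just 6 ⇒ r5c1=6.
Step 22. [r6c8∈{7}] r6c8 is down to just 7, so r6c8=7.
Step 23. [r8c2∈{6}] nothing but 6 survives at r8c2, so r8c2=6.
Step 24. [r3c9∈{1}] nothing but 1 survives at r3c9 ⇒ r3c9=1.
Step 25. [r5c4∈{4}] r5c4 has the single candidate 4, so r5c4=4.
Step 26. [r3c1∈{8}] r3c1 has the single candidate 8, so r3c1=8.
Step 27. [r7c9∈{2}] only 2 remains possible at r7c9. So r7c9=2.
Step 28. [r5c6∈{7}] only 7 remains possible at r5c6. So r5c6=7.
Step 29. [r5c3∈{1}] only 1 remains possible at r5c3. So r5c3=1.
Step 30. [r9c9∈{5}] only 5 remains possible at r9c9. So r9c9=5.
Step 31. [r4c4∈{2}] r4c4 is down to just 2. So r4c4=2.
Step 32. [r9c7∈{9}] r9c7's peers cover all but 9, so r9c7=9.
Step 33. [r2c2∈{9}] r2c2's peers cover all but 9, so r2c2=9.
Step 34. [r1c9∈{6}] r1c9 is down to just 6. So r1c9=6.
Step 35. [r8c4∈{5}] only 5 remains possible at r8c4 ⇒ r8c4=5.
Step 36. [r6c1∈{5}] r6c1's peers cover all but 5. So r6c1=5.
Step 37. [r3c3∈{3}] nothing but 3 survives at r3c3, so r3c3=3.
Step 38. [r5c7∈{8}] r5c7's peers cover all but 8, so r5c7=8.

Answer: 1 5 7 9 3 8 2 4 6 / 2 9 6 1 4 5 7 3 8 / 8 4 3 6 7 2 5 9 1 / 4 7 9 2 8 1 6 5 3 / 6 3 1 4 5 7 8 2 9 / 5 2 8 3 6 9 1 7 4 / 3 8 5 7 9 6 4 1 2 / 9 6 2 5 1 4 3 8 7 / 7 1 4 8 2 3 9 6 5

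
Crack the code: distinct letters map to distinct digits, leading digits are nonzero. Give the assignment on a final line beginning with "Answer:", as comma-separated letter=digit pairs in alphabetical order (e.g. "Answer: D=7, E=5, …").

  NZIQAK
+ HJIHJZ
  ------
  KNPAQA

Step 1. [col 1: K + Z ≡ A (mod 10)] several values work for A in column 1 (K + Z ≡ A (mod 10), carry-in 0); try A=9. So A=9.
Step 2. [col 1: K + Z ≡ A (mod 10)] no forcing yet in column 1 (carry-in 0); Z=4 is free and consistent — try it ⇒ Z=4.
Step 3. [col 1: K + Z ≡ A (mod 10)] column 1: given Z=4, A=9, carry-in 0, and digits 4,9 already taken and all letters distinct, K+Z≡A (mod 10) forces K=5. So K=5.
Step 4. [col 2: A + J ≡ Q (mod 10)] column 2 (A + J ≡ Q (mod 10), carry-in 0) doesn't pin J yet; pick J=8 and continue, so J=8.
Step 5. [col 2: A + J ≡ Q (mod 10)] column 2: given A=9, J=8, carry-in 0, and digits 4,5,8,9 already taken and all letters distinct, A+J≡Q (mod 10) forces Q=7. So Q=7.
Step 6. [col 3: Q + H ≡ A (mod 10)] from column 3 (Q=7, A=9, carry-in 1, digits 4,5,7,8,9 already taken and all letters distinct): H must equal 1. So H=1.
Step 7. [col 4: I + I ≡ P (mod 10)] several values work for I in column 4 (I + I ≡ P (mod 10), carry-in 0); try I=6 ⇒ I=6.
Step 8. [col 4: I + I ≡ P (mod 10)] from column 4 (I=6, carry-in 0, digits 1,4,5,6,7,8,9 already taken and all letters distinct): P must equal 2. So P=2.
Step 9. [col 5: Z + J ≡ N (mod 10)] in column 5 we have Z+J≡N with carry-in 1; given Z=4, J=8 and digits 1,2,4,5,6,7,8,9 already taken and all letters distinct, that pins N to 3. So N=3.

Answer: A=9, H=1, I=6, J=8, K=5, N=3, P=2, Q=7, Z=4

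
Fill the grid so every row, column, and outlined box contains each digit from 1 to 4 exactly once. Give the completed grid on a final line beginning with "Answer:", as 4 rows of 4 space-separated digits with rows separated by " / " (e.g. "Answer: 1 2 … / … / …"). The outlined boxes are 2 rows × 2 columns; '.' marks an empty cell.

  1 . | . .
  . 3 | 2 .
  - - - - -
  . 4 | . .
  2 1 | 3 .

Step 1. [r2c4∈{1,4}] 1 has one home in row 2: r2c4. So r2c4=1.
Step 2. [r1c4∈{3,4}] r1c4 is the only open cell in row 1 admitting 3. So r1c4=3.
Step 3. [r2c1∈{4}] nothing but 4 survives at r2c1 ⇒ r2c1=4.
Step 4. [r3c1∈{3}] r3c1 has the single candidate 3, so r3c1=3.
Step 5. [r3c3∈{1}] nothing but 1 survives at r3c3. So r3c3=1.
Step 6. [r1c2∈{2}] nothing but 2 survives at r1c2, so r1c2=2.
Step 7. [r1c3∈{4}] nothing but 4 survives at r1c3. So r1c3=4.
Step 8. [r3c4∈{2}] r3c4's peers cover all but 2 ⇒ r3c4=2.
Step 9. [r4c4∈{4}] r4c4 has the single candidate 4, so r4c4=4.

Answer: 1 2 4 3 / 4 3 2 1 / 3 4 1 2 / 2 1 3 4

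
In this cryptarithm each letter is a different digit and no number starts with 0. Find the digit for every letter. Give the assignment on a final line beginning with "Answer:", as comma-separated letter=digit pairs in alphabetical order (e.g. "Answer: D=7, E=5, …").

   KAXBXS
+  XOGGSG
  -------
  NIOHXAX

Step 1. [col 1: S + G ≡ X (mod 10)] several values work for X in column 1 (S + G ≡ X (mod 10), carry-in 0); try X=6, so X=6.
Step 2. [N] the sum has 7 digits but both addends have 6; that extra leading digit N is the final carry, namely 1, so N=1.
Step 3. [col 1: S + G ≡ X (mod 10)] several values work for G in column 1 (S + G ≡ X (mod 10), carry-in 0); try G=2. So G=2.
Step 4. [col 1: S + G ≡ X (mod 10)] column 1: given G=2, X=6, carry-in 0, and digits 1,2,6 already taken and all letters distinct, S+G≡X (mod 10) forces S=4 ⇒ S=4.
Step 5. [col 2: X + S ≡ A (mod 10)] from column 2 (X=6, S=4, carry-in 0, digits 1,2,4,6 already taken and all letters distinct): A must equal 0. So A=0.
Step 6. [col 3: B + G ≡ X (mod 10)] column 3 reads B+G+carry(1)=X with G=2, X=6; with digits 0,1,2,4,6 already taken and all letters distinct, the only value for B is 3. So B=3.
Step 7. [col 4: X + G ≡ H (mod 10)] in column 4 we have X+G≡H with carry-in 0; given X=6, G=2 and digits 0,1,2,3,4,6 already taken and all letters distinct, that pins H to 8 ⇒ H=8.
Step 8. [col 5: A + O ≡ O (mod 10)] several values work for O in column 5 (A + O ≡ O (mod 10), carry-in 0); try O=7. So O=7.
Step 9. [col 6: K + X ≡ I (mod 10)] column 6: given X=6, carry-in 0, and digits 0,1,2,3,4,6,7,8 already taken and all letters distinct, K+X≡I (mod 10) forces I=5, so I=5.
Step 10. [col 6: K + X ≡ I (mod 10)] column 6: given X=6, I=5, carry-in 0, and digits 0,1,2,3,4,5,6,7,8 already taken and all letters distinct, K+X≡I (mod 10) forces K=9, so K=9.

Answer: A=0, B=3, G=2, H=8, I=5, K=9, N=1, O=7, S=4, X=6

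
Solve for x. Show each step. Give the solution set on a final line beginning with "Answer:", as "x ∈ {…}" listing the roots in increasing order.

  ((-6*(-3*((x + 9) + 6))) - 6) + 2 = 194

Step 1. [((-6*(-3*((x + 9) + 6))) - 6) + 2 = 194] the outer +2 inverts by subtracting 2, so sub: (-6*(-3*((x + 9) + 6))) - 6 = 192.
Step 2. [(-6*(-3*((x + 9) + 6))) - 6 = 192] add 6: x sits inside (… - 6) ⇒ sub: -6*(-3*((x + 9) + 6)) = 198.
Step 3. [-6*(-3*((x + 9) + 6)) = 198] leading coefficient -6: divide by -6 ⇒ div: -3*((x + 9) + 6) = -33.
Step 4. [-3*((x + 9) + 6) = -33] -3·(inner) — divide through by -3. So div: (x + 9) + 6 = 11.
Step 5. [(x + 9) + 6 = 11] peel the +6: subtract 6 from each side, so sub: x + 9 = 5.
Step 6. [x + 9 = 5] +9 is outermost — subtract 9 both sides ⇒ sub: x = -4.

Answer: x ∈ {-4}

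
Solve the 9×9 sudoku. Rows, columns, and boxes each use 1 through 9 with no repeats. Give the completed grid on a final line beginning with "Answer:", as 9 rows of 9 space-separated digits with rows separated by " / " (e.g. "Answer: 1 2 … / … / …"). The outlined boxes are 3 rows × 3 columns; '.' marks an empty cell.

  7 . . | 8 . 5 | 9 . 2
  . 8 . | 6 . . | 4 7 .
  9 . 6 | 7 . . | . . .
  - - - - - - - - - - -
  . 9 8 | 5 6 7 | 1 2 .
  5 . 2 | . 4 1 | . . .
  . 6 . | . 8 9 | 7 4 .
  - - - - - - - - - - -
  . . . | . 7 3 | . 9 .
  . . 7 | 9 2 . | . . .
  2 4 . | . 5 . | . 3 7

Step 1. [r4c9∈{3}] r4c9 is down to just 3, so r4c9=3.
Step 2. [r3c2∈{1,2,3,5}] r3c2 is the only open cell in col 2 admitting 2, so r3c2=2.
Step 3. [r6c9∈{5}] r6c9 is down to just 5. So r6c9=5.
Step 4. [r2c9∈{1}] only 1 remains possible at r2c9, so r2c9=1.
Step 5. [r2c1∈{3}] r2c1's peers cover all but 3. So r2c1=3.
Step 6. [r8c8∈{1,5,6,8}] 1 has one home in col 8: r8c8 ⇒ r8c8=1.
Step 7. [r3c9∈{8}] r3c9's peers cover all but 8, so r3c9=8.
Step 8. [r7c4∈{1,4}] 4 has one home in col 4: r7c4, so r7c4=4.
Step 9. [r7c9∈{6}] r7c9's peers cover all but 6. So r7c9=6.
Step 10. [r9c7∈{8}] r9c7's peers cover all but 8 ⇒ r9c7=8.
Step 11. [r1c2∈{1}] r1c2 has the single candidate 1, so r1c2=1.
Step 12. [r6c3∈{1,3}] in col 3, 3 fits only at r6c3. So r6c3=3.
Step 13. [r8c7∈{5}] only 5 remains possible at r8c7 ⇒ r8c7=5.
Step 14. [r8c1∈{6,8}] 6 has one home in col 1: r8c1, so r8c1=6.
Step 15. [r2c3∈{5}] only 5 remains possible at r2c3, so r2c3=5.
Step 16. [r7c3∈{1}] r7c3's peers cover all but 1 ⇒ r7c3=1.
Step 17. [r1c5∈{3}] only 3 remains possible at r1c5, so r1c5=3.
Step 18. [r5c8∈{6,8}] r5c8 is the only open cell in row 5 admitting 8, so r5c8=8.
Step 19. [r7c2∈{5}] only 5 remains possible at r7c2, so r7c2=5.
Step 20. [r8c9∈{4}] r8c9's peers cover all but 4 ⇒ r8c9=4.
Step 21. [r6c1∈{1}] r6c1 has the single candidate 1, so r6c1=1.
Step 22. [r6c4∈{2}] r6c4 is down to just 2, so r6c4=2.
Step 23. [r3c6∈{4}] only 4 remains possible at r3c6, so r3c6=4.
Step 24. [r2c5∈{9}] r2c5 is down to just 9. So r2c5=9.
Step 25. [r5c7∈{6}] r5c7 has the single candidate 6. So r5c7=6.
Step 26. [r7c7∈{2}] nothing but 2 survives at r7c7 ⇒ r7c7=2.
Step 27. [r5c9∈{9}] r5c9's peers cover all but 9. So r5c9=9.
Step 28. [r3c7∈{3}] r3c7's peers cover all but 3. So r3c7=3.
Step 29. [r3c5∈{1}] nothing but 1 survives at r3c5 ⇒ r3c5=1.
Step 30. [r9c4∈{1}] r9c4's peers cover all but 1. So r9c4=1.
Step 31. [r2c6∈{2}] r2c6 has the single candidate 2 ⇒ r2c6=2.
Step 32. [r9c6∈{6}] only 6 remains possible at r9c6 ⇒ r9c6=6.
Step 33. [r8c2∈{3}] only 3 remains possible at r8c2, so r8c2=3.
Step 34. [r9c3∈{9}] nothing but 9 survives at r9c3, so r9c3=9.
Step 35. [r4c1∈{4}] only 4 remains possible at r4c1 ⇒ r4c1=4.
Step 36. [r1c3∈{4}] r1c3 is down to just 4, so r1c3=4.
Step 37. [r5c4∈{3}] nothing but 3 survives at r5c4 ⇒ r5c4=3.
Step 38. [r5c2∈{7}] r5c2 has the single candidate 7 ⇒ r5c2=7.
Step 39. [r7c1∈{8}] r7c1 is down to just 8, so r7c1=8.
Step 40. [r1c8∈{6}] r1c8 is down to just 6 ⇒ r1c8=6.
Step 41. [r8c6∈{8}] r8c6 is down to just 8. So r8c6=8.
Step 42. [r3c8∈{5}] r3c8 has the single candidate 5, so r3c8=5.

Answer: 7 1 4 8 3 5 9 6 2 / 3 8 5 6 9 2 4 7 1 / 9 2 6 7 1 4 3 5 8 / 4 9 8 5 6 7 1 2 3 / 5 7 2 3 4 1 6 8 9 / 1 6 3 2 8 9 7 4 5 / 8 5 1 4 7 3 2 9 6 / 6 3 7 9 2 8 5 1 4 / 2 4 9 1 5 6 8 3 7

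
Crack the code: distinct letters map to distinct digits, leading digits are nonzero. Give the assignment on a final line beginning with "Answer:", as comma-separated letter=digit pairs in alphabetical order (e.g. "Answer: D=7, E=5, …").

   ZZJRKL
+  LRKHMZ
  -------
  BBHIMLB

Step 1. [col 1: L + Z ≡ B (mod 10)] column 1 (L + Z ≡ B (mod 10), carry-in 0) doesn't pin Z yet; pick Z=3 and continue ⇒ Z=3.
Step 2. [col 1: L + Z ≡ B (mod 10)] no forcing yet in column 1 (carry-in 0); L=8 is free and consistent — try it ⇒ L=8.
Step 3. [col 1: L + Z ≡ B (mod 10)] from column 1 (L=8, Z=3, carry-in 0, digits 3,8 already taken and all letters distinct): B must equal 1, so B=1.
Step 4. [col 2: K + M ≡ L (mod 10)] several values work for M in column 2 (K + M ≡ L (mod 10), carry-in 1); try M=5 ⇒ M=5.
Step 5. [col 2: K + M ≡ L (mod 10)] column 2 reads K+M+carry(1)=L with M=5, L=8; with digits 1,3,5,8 already taken and all letters distinct, the only value for K is 2. So K=2.
Step 6. [col 3: R + H ≡ M (mod 10)] no forcing yet in column 3 (carry-in 0); H=9 is free and consistent — try it, so H=9.
Step 7. [col 3: R + H ≡ M (mod 10)] in column 3 we have R+H≡M with carry-in 0; given H=9, M=5 and digits 1,2,3,5,8,9 already taken and all letters distinct, that pins R to 6, so R=6.
Step 8. [col 4: J + K ≡ I (mod 10)] J=4 is one option consistent with column 4 (J + K ≡ I (mod 10), carry-in 1) — take it, so J=4.
Step 9. [col 4: J + K ≡ I (mod 10)] column 4: given J=4, K=2, carry-in 1, and digits 1,2,3,4,5,6,8,9 already taken and all letters distinct, J+K≡I (mod 10) forces I=7, so I=7.

Answer: B=1, H=9, I=7, J=4, K=2, L=8, M=5, R=6, Z=3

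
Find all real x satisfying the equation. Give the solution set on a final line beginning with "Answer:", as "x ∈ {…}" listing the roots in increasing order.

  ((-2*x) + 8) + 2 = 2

Step 1. [((-2*x) + 8) + 2 = 2] +2 is outermost — subtract 2 both sides ⇒ sub: (-2*x) + 8 = 0.
Step 2. [(-2*x) + 8 = 0] -2 divides every term; factor it out ⇒ factor: x - 4 = 0.
Step 3. [x - 4 = 0] add 4: x sits inside (… - 4). So sub: x = 4.

Answer: x ∈ {4}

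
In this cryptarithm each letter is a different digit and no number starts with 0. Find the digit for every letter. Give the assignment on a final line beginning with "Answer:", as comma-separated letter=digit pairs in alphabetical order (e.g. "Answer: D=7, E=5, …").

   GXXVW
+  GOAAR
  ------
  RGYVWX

Step 1. [col 1: W + R ≡ X (mod 10)] no forcing yet in column 1 (carry-in 0); R=1 is free and consistent — try it. So R=1.
Step 2. [col 1: W + R ≡ X (mod 10)] W=2 is one option consistent with column 1 (W + R ≡ X (mod 10), carry-in 0) — take it. So W=2.
Step 3. [col 1: W + R ≡ X (mod 10)] from column 1 (W=2, R=1, carry-in 0, digits 1,2 already taken and all letters distinct): X must equal 3, so X=3.
Step 4. [col 2: V + A ≡ W (mod 10)] no forcing yet in column 2 (carry-in 0); V=8 is free and consistent — try it. So V=8.
Step 5. [col 2: V + A ≡ W (mod 10)] column 2: given V=8, W=2, carry-in 0, and digits 1,2,3,8 already taken and all letters distinct, V+A≡W (mod 10) forces A=4, so A=4.
Step 6. [col 4: X + O ≡ Y (mod 10)] several values work for Y in column 4 (X + O ≡ Y (mod 10), carry-in 0); try Y=0 ⇒ Y=0.
Step 7. [col 4: X + O ≡ Y (mod 10)] column 4 reads X+O+carry(0)=Y with X=3, Y=0; with digits 0,1,2,3,4,8 already taken and all letters distinct, the only value for O is 7, so O=7.
Step 8. [col 5: G + G ≡ G (mod 10)] column 5 reads G+G+carry(1)=G with nothing yet; with digits 0,1,2,3,4,7,8 already taken and all letters distinct, the only value for G is 9 ⇒ G=9.

Answer: A=4, G=9, O=7, R=1, V=8, W=2, X=3, Y=0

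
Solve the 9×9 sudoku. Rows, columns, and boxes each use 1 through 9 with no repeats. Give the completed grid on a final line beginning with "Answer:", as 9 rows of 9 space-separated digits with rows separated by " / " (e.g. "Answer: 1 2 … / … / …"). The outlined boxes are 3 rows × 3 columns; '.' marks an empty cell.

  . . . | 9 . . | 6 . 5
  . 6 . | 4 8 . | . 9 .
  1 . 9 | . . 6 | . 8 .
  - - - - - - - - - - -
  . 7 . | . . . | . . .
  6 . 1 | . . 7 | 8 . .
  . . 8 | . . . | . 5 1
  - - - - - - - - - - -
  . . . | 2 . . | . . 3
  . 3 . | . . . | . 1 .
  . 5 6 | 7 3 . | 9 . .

Step 1. [r6c7∈{2,3,4,7}] in row 6, 7 fits only at r6c7. So r6c7=7.
Step 2. [r9c6∈{1,4,8}] r9c6 is the only open cell in row 9 admitting 1 ⇒ r9c6=1.
Step 3. [r4c4∈{1,3,5,6,8}] r4c4 is the only open cell in col 4 admitting 1 ⇒ r4c4=1.
Step 4. [r4c6∈{2,3,4,5,8,9}] across row 4, 8 lands solely at r4c6, so r4c6=8.
Step 5. [r8c4∈{5,6,8}] 8 has one home in col 4: r8c4. So r8c4=8.
Step 6. [r6c4∈{3,6}] r6c4 is the only open cell in col 4 admitting 6, so r6c4=6.
Step 7. [r7c2∈{1,4,8,9}] across row 7, 1 lands solely at r7c2, so r7c2=1.
Step 8. [r7c1∈{4,7,8,9}] across row 7, 8 lands solely at r7c1, so r7c1=8.
Step 9. [r8c1∈{2,4,7,9}] in box 7, 9 fits only at r8c1. So r8c1=9.
Step 10. [r9c9∈{2,4,8}] in row 9, 8 fits only at r9c9 ⇒ r9c9=8.
Step 11. [r2c7∈{1,2,3}] across row 2, 1 lands solely at r2c7. So r2c7=1.
Step 12. [r1c2∈{2,4,8}] across row 1, 8 lands solely at r1c2. So r1c2=8.
Step 13. [r1c5∈{1,2,7}] across row 1, 1 lands solely at r1c5, so r1c5=1.
Step 14. [r3c5∈{2,5,7}] 7 has one home in col 5: r3c5 ⇒ r3c5=7.
Step 15. [r3c4∈{3,5}] in row 3, 5 fits only at r3c4, so r3c4=5.
Step 16. [r5c5∈{2,4,5,9}] r5c5 is the only open cell in row 5 admitting 5, so r5c5=5.
Step 17. [r3c7∈{2,3,4}] r3c7 is the only open cell in row 3 admitting 3, so r3c7=3.
Step 18. [r5c4∈{3}] r5c4's peers cover all but 3, so r5c4=3.
Step 19. [r6c1∈{2,3,4}] r6c1 is the only open cell in row 6 admitting 3. So r6c1=3.
Step 20. [r4c8∈{2,3,4,6}] across row 4, 3 lands solely at r4c8, so r4c8=3.
Step 21. [r4c9∈{2,4,6,9}] across row 4, 6 lands solely at r4c9. So r4c9=6.
Step 22. [r4c5∈{2,4,9}] 9 has one home in row 4: r4c5, so r4c5=9.
Step 23. [r7c8∈{4,6,7}] across col 8, 6 lands solely at r7c8 ⇒ r7c8=6.
Step 24. [r7c5∈{4}] r7c5's peers cover all but 4. So r7c5=4.
Step 25. [r1c8∈{2,4,7}] 7 has one home in col 8: r1c8 ⇒ r1c8=7.
Step 26. [r2c9∈{2}] r2c9 is down to just 2 ⇒ r2c9=2.
Step 27. [r3c2∈{2,4}] row 3 places 2 nowhere but r3c2 ⇒ r3c2=2.
Step 28. [r5c8∈{2,4}] across row 5, 2 lands solely at r5c8 ⇒ r5c8=2.
Step 29. [r4c7∈{4}] r4c7's peers cover all but 4 ⇒ r4c7=4.
Step 30. [r9c1∈{2,4}] row 9 places 2 nowhere but r9c1, so r9c1=2.
Step 31. [r8c3∈{4,7}] in box 7, 4 fits only at r8c3. So r8c3=4.
Step 32. [r4c1∈{5}] only 5 remains possible at r4c1 ⇒ r4c1=5.
Step 33. [r2c6∈{3}] only 3 remains possible at r2c6, so r2c6=3.
Step 34. [r8c6∈{5}] r8c6's peers cover all but 5 ⇒ r8c6=5.
Step 35. [r5c2∈{4,9}] row 5 places 4 nowhere but r5c2. So r5c2=4.
Step 36. [r7c3∈{7}] only 7 remains possible at r7c3 ⇒ r7c3=7.
Step 37. [r6c5∈{2}] r6c5 is down to just 2. So r6c5=2.
Step 38. [r8c5∈{6}] r8c5 is down to just 6 ⇒ r8c5=6.
Step 39. [r5c9∈{9}] r5c9 is down to just 9, so r5c9=9.
Step 40. [r7c6∈{9}] only 9 remains possible at r7c6 ⇒ r7c6=9.
Step 41. [r2c1∈{7}] nothing but 7 survives at r2c1 ⇒ r2c1=7.
Step 42. [r1c3∈{3}] r1c3 is down to just 3. So r1c3=3.
Step 43. [r9c8∈{4}] r9c8 has the single candidate 4. So r9c8=4.
Step 44. [r8c7∈{2}] r8c7's peers cover all but 2, so r8c7=2.
Step 45. [r4c3∈{2}] r4c3 is down to just 2, so r4c3=2.
Step 46. [r1c6∈{2}] r1c6 has the single candidate 2 ⇒ r1c6=2.
Step 47. [r6c6∈{4}] r6c6 has the single candidate 4, so r6c6=4.
Step 48. [r1c1∈{4}] r1c1's peers cover all but 4, so r1c1=4.
Step 49. [r3c9∈{4}] r3c9 is down to just 4 ⇒ r3c9=4.
Step 50. [r6c2∈{9}] only 9 remains possible at r6c2 ⇒ r6c2=9.
Step 51. [r2c3∈{5}] only 5 remains possible at r2c3 ⇒ r2c3=5.
Step 52. [r8c9∈{7}] r8c9 has the single candidate 7, so r8c9=7.
Step 53. [r7c7∈{5}] r7c7 has the single candidate 5 ⇒ r7c7=5.

Answer: 4 8 3 9 1 2 6 7 5 / 7 6 5 4 8 3 1 9 2 / 1 2 9 5 7 6 3 8 4 / 5 7 2 1 9 8 4 3 6 / 6 4 1 3 5 7 8 2 9 / 3 9 8 6 2 4 7 5 1 / 8 1 7 2 4 9 5 6 3 / 9 3 4 8 6 5 2 1 7 / 2 5 6 7 3 1 9 4 8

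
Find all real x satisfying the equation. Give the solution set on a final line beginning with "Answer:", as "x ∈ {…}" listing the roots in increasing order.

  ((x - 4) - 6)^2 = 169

Step 1. [((x - 4) - 6)^2 = 169] LHS squared, RHS 169 ≥ 0: apply √ (±) ⇒ sqrt: (x - 4) - 6 = 13 or -13.
Step 2. [(x - 4) - 6 = 13 or -13] -6 is outermost — add 6 both sides. So sub: x - 4 = 19 or -7.
Step 3. [x - 4 = 19 or -7] add 4: x sits inside (… - 4). So sub: x = 23 or -3.

Answer: x ∈ {-3, 23}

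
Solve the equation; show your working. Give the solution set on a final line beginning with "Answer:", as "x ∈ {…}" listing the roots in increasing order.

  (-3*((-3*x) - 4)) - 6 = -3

Step 1. [(-3*((-3*x) - 4)) - 6 = -3] peel the -6: add 6 from each side. So sub: -3*((-3*x) - 4) = 3.
Step 2. [-3*((-3*x) - 4) = 3] -3 out front; divide by -3. So div: (-3*x) - 4 = -1.
Step 3. [(-3*x) - 4 = -1] peel the -4: add 4 from each side ⇒ sub: -3*x = 3.
Step 4. [-3*x = 3] -3 out front; divide by -3 ⇒ div: x = -1.

Answer: x ∈ {-1}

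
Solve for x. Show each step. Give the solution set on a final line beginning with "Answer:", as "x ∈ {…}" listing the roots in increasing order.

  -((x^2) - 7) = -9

Step 1. [-((x^2) - 7) = -9] LHS negated; negate both sides ⇒ neg: (x^2) - 7 = 9.
Step 2. [(x^2) - 7 = 9] add 7: x sits inside (… - 7), so sub: x^2 = 16.
Step 3. [x^2 = 16] √ both sides: 16 ≥ 0 gives two branches ⇒ sqrt: x = 4 or -4.

Answer: x ∈ {-4, 4}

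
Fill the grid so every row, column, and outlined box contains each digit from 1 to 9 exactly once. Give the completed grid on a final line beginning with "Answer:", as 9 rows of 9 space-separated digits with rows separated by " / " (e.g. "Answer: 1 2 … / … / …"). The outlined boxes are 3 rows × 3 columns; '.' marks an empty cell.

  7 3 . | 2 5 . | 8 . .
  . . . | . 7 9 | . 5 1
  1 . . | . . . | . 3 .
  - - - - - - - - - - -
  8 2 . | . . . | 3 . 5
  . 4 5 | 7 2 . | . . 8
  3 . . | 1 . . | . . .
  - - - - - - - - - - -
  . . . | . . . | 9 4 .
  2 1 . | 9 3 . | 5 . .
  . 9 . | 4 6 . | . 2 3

Step 1. [r4c4∈{6}] r4c4 has the single candidate 6 ⇒ r4c4=6.
Step 2. [r8c3∈{4,6,7,8}] in row 8, 4 fits only at r8c3. So r8c3=4.
Step 3. [r3c4∈{8}] r3c4's peers cover all but 8, so r3c4=8.
Step 4. [r3c5∈{4}] nothing but 4 survives at r3c5. So r3c5=4.
Step 5. [r3c6∈{6}] r3c6 has the single candidate 6, so r3c6=6.
Step 6. [r1c9∈{4,6,9}] in row 1, 4 fits only at r1c9 ⇒ r1c9=4.
Step 7. [r6c7∈{2,4,6,7}] 4 has one home in col 7: r6c7 ⇒ r6c7=4.
Step 8. [r7c6∈{1,2,5,7,8}] 2 has one home in row 7: r7c6, so r7c6=2.
Step 9. [r6c9∈{2,6,7,9}] in row 6, 2 fits only at r6c9. So r6c9=2.
Step 10. [r5c1∈{6,9}] 9 has one home in col 1: r5c1. So r5c1=9.
Step 11. [r9c1∈{5}] r9c1 is down to just 5, so r9c1=5.
Step 12. [r7c1∈{6}] r7c1's peers cover all but 6 ⇒ r7c1=6.
Step 13. [r7c9∈{7}] nothing but 7 survives at r7c9, so r7c9=7.
Step 14. [r9c3∈{7,8}] across box 7, 7 lands solely at r9c3 ⇒ r9c3=7.
Step 15. [r9c6∈{1,8}] row 9 places 8 nowhere but r9c6 ⇒ r9c6=8.
Step 16. [r6c3∈{6}] nothing but 6 survives at r6c3. So r6c3=6.
Step 17. [r1c8∈{6,9}] row 1 places 6 nowhere but r1c8, so r1c8=6.
Step 18. [r4c8∈{1,7,9}] r4c8 is the only open cell in row 4 admitting 7, so r4c8=7.
Step 19. [r2c7∈{2}] r2c7 is down to just 2, so r2c7=2.
Step 20. [r7c2∈{8}] only 8 remains possible at r7c2. So r7c2=8.
Step 21. [r4c5∈{9}] r4c5 has the single candidate 9, so r4c5=9.
Step 22. [r5c7∈{1,6}] r5c7 is the only open cell in row 5 admitting 6 ⇒ r5c7=6.
Step 23. [r3c3∈{2,9}] in row 3, 2 fits only at r3c3, so r3c3=2.
Step 24. [r6c8∈{9}] r6c8 is down to just 9, so r6c8=9.
Step 25. [r8c6∈{7}] r8c6's peers cover all but 7. So r8c6=7.
Step 26. [r6c2∈{7}] r6c2's peers cover all but 7, so r6c2=7.
Step 27. [r2c3∈{8}] r2c3's peers cover all but 8 ⇒ r2c3=8.
Step 28. [r3c9∈{9}] r3c9 has the single candidate 9 ⇒ r3c9=9.
Step 29. [r3c2∈{5}] nothing but 5 survives at r3c2, so r3c2=5.
Step 30. [r2c1∈{4}] only 4 remains possible at r2c1, so r2c1=4.
Step 31. [r4c6∈{4}] only 4 remains possible at r4c6 ⇒ r4c6=4.
Step 32. [r3c7∈{7}] only 7 remains possible at r3c7, so r3c7=7.
Step 33. [r8c9∈{6}] r8c9 has the single candidate 6 ⇒ r8c9=6.
Step 34. [r7c3∈{3}] nothing but 3 survives at r7c3, so r7c3=3.
Step 35. [r6c5∈{8}] only 8 remains possible at r6c5. So r6c5=8.
Step 36. [r7c5∈{1}] r7c5 is down to just 1, so r7c5=1.
Step 37. [r5c6∈{3}] nothing but 3 survives at r5c6 ⇒ r5c6=3.
Step 38. [r7c4∈{5}] r7c4 has the single candidate 5. So r7c4=5.
Step 39. [r4c3∈{1}] r4c3's peers cover all but 1 ⇒ r4c3=1.
Step 40. [r9c7∈{1}] r9c7 is down to just 1 ⇒ r9c7=1.
Step 41. [r1c3∈{9}] r1c3 is down to just 9, so r1c3=9.
Step 42. [r2c4∈{3}] r2c4 has the single candidate 3. So r2c4=3.
Step 43. [r5c8∈{1}] only 1 remains possible at r5c8 ⇒ r5c8=1.
Step 44. [r8c8∈{8}] r8c8 has the single candidate 8 ⇒ r8c8=8.
Step 45. [r6c6∈{5}] r6c6's peers cover all but 5. So r6c6=5.
Step 46. [r2c2∈{6}] r2c2's peers cover all but 6 ⇒ r2c2=6.
Step 47. [r1c6∈{1}] r1c6's peers cover all but 1 ⇒ r1c6=1.

Answer: 7 3 9 2 5 1 8 6 4 / 4 6 8 3 7 9 2 5 1 / 1 5 2 8 4 6 7 3 9 / 8 2 1 6 9 4 3 7 5 / 9 4 5 7 2 3 6 1 8 / 3 7 6 1 8 5 4 9 2 / 6 8 3 5 1 2 9 4 7 / 2 1 4 9 3 7 5 8 6 / 5 9 7 4 6 8 1 2 3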